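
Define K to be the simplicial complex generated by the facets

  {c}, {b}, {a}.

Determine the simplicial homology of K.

Take the total order a < b < c on the vertex set. Then K (dimension 0) consists of the simplices:

  0-simplices (3): a, b, c

so the chain groups are C_0 ≅ Z^3.

From H_k ≅ ker(∂_k) / im(∂_{k+1}) we obtain:

  H_0: rank C_0 − rank ∂_1 = 3 − 0 = 3, and there is no ∂_1, so H_0 ≅ Z^3.

H_0 ≅ Z^3.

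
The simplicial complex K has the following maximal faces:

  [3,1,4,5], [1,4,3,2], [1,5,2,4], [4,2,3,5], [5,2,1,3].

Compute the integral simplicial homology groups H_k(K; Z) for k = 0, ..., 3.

H_0 = Z,  H_1 = 0,  H_2 = 0,  H_3 = Z.

Order the vertices as 1 < 2 < 3 < 4 < 5. Listing each simplex with vertices in this order, K has dimension 3 with simplices:

  0-simplices (5): [1], [2], [3], [4], [5]
  1-simplices (10): [1,2], [1,3], [1,4], [1,5], [2,3], [2,4], [2,5], [3,4], [3,5], [4,5]
  2-simplices (10): [1,2,3], [1,2,4], [1,2,5], [1,3,4], [1,3,5], [1,4,5], [2,3,4], [2,3,5], [2,4,5], [3,4,5]
  3-simplices (5): [1,2,3,4], [1,2,3,5], [1,2,4,5], [1,3,4,5], [2,3,4,5]

giving chain groups C_0 ≅ Z^5, C_1 ≅ Z^10, C_2 ≅ Z^10, C_3 ≅ Z^5.

Boundary ∂_1: C_1 → C_0 is given by ∂[p,q] = [q] − [p]. For instance
  ∂[4,5] = [5] − [4].
The 5×10 boundary matrix has rank 4 and Smith normal form diag(1,1,1,1).

Boundary ∂_2: C_2 → C_1 maps a triangle to the signed sum of its edges. For instance
  ∂[1,3,4] = [3,4] − [1,4] + [1,3],
  ∂[2,3,4] = [3,4] − [2,4] + [2,3].
The resulting 10×10 matrix has rank 6, and its Smith normal form has invariant factors (1,1,1,1,1,1).

Boundary ∂_3: C_3 → C_2 sends each 3-simplex σ to the alternating sum Σ_i (−1)^i (σ with its i-th vertex removed). For instance
  ∂[2,3,4,5] = [3,4,5] − [2,4,5] + [2,3,5] − [2,3,4],
  ∂[1,3,4,5] = [3,4,5] − [1,4,5] + [1,3,5] − [1,3,4].
The 10×5 boundary matrix has rank 4 and Smith normal form diag(1,1,1,1).

Now H_k = ker ∂_k / im ∂_{k+1}, so:

  H_0: rank C_0 − rank ∂_1 = 5 − 4 = 1, and the invariant factors of ∂_1 are all 1, so H_0 ≅ Z.
  H_1: rank ker ∂_1 − rank ∂_2 = (10 − 4) − 6 = 0, and the invariant factors of ∂_2 are all 1, so H_1 ≅ 0.
  H_2: rank ker ∂_2 − rank ∂_3 = (10 − 6) − 4 = 0, and the invariant factors of ∂_3 are all 1, so H_2 ≅ 0.
  H_3: rank ker ∂_3 − rank ∂_4 = (5 − 4) − 0 = 1, and there is no ∂_4, so H_3 ≅ Z.

As a check, the Euler characteristic is 5 − 10 + 10 − 5 = 0, which agrees with 1 − 0 + 0 − 1 = 0.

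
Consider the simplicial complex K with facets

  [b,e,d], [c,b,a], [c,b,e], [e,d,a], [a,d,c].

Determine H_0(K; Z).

Take the total order a < b < c < d < e on the vertex set. Then K (dimension 2) consists of the simplices:

  0-simplices (5): a, b, c, d, e
  1-simplices (10): ab, ac, ad, ae, bc, bd, be, cd, ce, de
  2-simplices (5): abc, acd, ade, bce, bde

Hence C_0 ≅ Z^5, C_1 ≅ Z^10, C_2 ≅ Z^5.

Boundary ∂_1: C_1 → C_0 maps an edge to its endpoints' difference, ∂[p,q] = q − p. For instance
  ∂bc = c − b.
The resulting 5×10 matrix has rank 4, and its Smith normal form has invariant factors (1,1,1,1).

Boundary ∂_2: C_2 → C_1 maps a triangle to the signed sum of its edges. For instance
  ∂acd = cd − ad + ac,
  ∂bce = ce − be + bc.
As a 10×5 matrix over Z this has rank 5, with invariant factors (1,1,1,1,1).

Computing H_k = (kernel of ∂_k) / (image of ∂_{k+1}):

  H_0: rank C_0 − rank ∂_1 = 5 − 4 = 1, and the invariant factors of ∂_1 are all 1, so H_0 = Z.

H_0 = Z.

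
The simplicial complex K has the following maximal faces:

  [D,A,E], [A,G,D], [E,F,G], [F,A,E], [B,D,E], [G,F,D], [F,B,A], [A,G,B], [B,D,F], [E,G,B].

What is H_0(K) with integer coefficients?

H_0 = Z.

We work with the vertex ordering A < B < D < E < F < G. The simplices of K, each written with vertices in increasing order, are:

  0-simplices (6): A, B, D, E, F, G
  1-simplices (15): AB, AD, AE, AF, AG, BD, BE, BF, BG, DE, DF, DG, EF, EG, FG
  2-simplices (10): ABF, ABG, ADE, ADG, AEF, BDE, BDF, BEG, DFG, EFG

so the chain groups are C_0 ≅ Z^6, C_1 ≅ Z^15, C_2 ≅ Z^10.

Boundary ∂_1: C_1 → C_0 sends each edge [p,q] (with p < q) to q − p.
This gives a 6×15 integer matrix of rank 5; reducing to Smith normal form yields diagonal entries (1,1,1,1,1).

Boundary ∂_2: C_2 → C_1 acts by ∂[p,q,r] = [q,r] − [p,r] + [p,q]. For instance
  ∂DFG = FG − DG + DF,
  ∂BDF = DF − BF + BD.
This gives a 15×10 integer matrix of rank 10; reducing to Smith normal form yields diagonal entries (1,1,1,1,1,1,1,1,1,2).

Reading off H_k = ker ∂_k / im ∂_{k+1}:

  H_0: rank C_0 − rank ∂_1 = 6 − 5 = 1, and the invariant factors of ∂_1 are all 1, so H_0 ≅ Z.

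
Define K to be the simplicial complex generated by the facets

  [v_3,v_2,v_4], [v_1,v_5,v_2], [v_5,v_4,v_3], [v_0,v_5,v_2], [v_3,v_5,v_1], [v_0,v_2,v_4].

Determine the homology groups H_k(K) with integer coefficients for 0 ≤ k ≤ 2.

K has 6 vertices, 12 edges, 6 triangles.
rank ∂_0 = 0, rank ∂_1 = 5 ⇒ b_0 = 6 − 0 − 5 = 1; all invariant factors of ∂_1 are 1 so no torsion. So H_0 = Z.
rank ∂_1 = 5, rank ∂_2 = 6 ⇒ b_1 = 12 − 5 − 6 = 1; all invariant factors of ∂_2 are 1 so no torsion. So H_1 = Z.
rank ∂_2 = 6, rank ∂_3 = 0 ⇒ b_2 = 6 − 6 − 0 = 0. So H_2 = 0.

H_0 = Z,  H_1 = Z,  H_2 = 0.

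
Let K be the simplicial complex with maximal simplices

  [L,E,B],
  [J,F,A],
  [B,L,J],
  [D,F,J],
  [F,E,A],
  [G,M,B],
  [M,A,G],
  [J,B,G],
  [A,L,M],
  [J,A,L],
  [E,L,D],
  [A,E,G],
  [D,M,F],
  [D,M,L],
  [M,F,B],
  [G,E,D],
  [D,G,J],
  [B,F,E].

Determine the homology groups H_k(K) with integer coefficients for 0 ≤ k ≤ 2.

H_0 = Z,  H_1 = Z^2,  H_2 = Z.

Order the vertices as A < B < D < E < F < G < J < L < M. Listing each simplex with vertices in this order, K has dimension 2 with simplices:

  0-simplices (9): A, B, D, E, F, G, J, L, M
  1-simplices (27): AE, AF, AG, AJ, AL, AM, BE, BF, BG, BJ, BL, BM, DE, DF, DG, DJ, DL, DM, EF, EG, EL, FJ, FM, GJ, GM, JL, LM
  2-simplices (18): AEF, AEG, AFJ, AGM, AJL, ALM, BEF, BEL, BFM, BGJ, BGM, BJL, DEG, DEL, DFJ, DFM, DGJ, DLM

so the chain groups are C_0 ≅ Z^9, C_1 ≅ Z^27, C_2 ≅ Z^18.

The boundary map ∂_1: C_1 → C_0 maps an edge to its endpoints' difference, ∂[p,q] = q − p. For instance
  ∂DF = F − D.
The 9×27 boundary matrix has rank 8 and Smith normal form diag(1,1,1,1,1,1,1,1).

Boundary ∂_2: C_2 → C_1 sends each 2-simplex [p,q,r] to [q,r] − [p,r] + [p,q]. For instance
  ∂BGJ = GJ − BJ + BG,
  ∂AFJ = FJ − AJ + AF.
As a 27×18 matrix over Z this has rank 17, with invariant factors (1,1,1,1,1,1,1,1,1,1,1,1,1,1,1,1,1).

Computing H_k = (kernel of ∂_k) / (image of ∂_{k+1}):

  H_0: rank C_0 − rank ∂_1 = 9 − 8 = 1, and the invariant factors of ∂_1 are all 1, so H_0 = Z.
  H_1: rank ker ∂_1 − rank ∂_2 = (27 − 8) − 17 = 2, and the invariant factors of ∂_2 are all 1, so H_1 = Z^2.
  H_2: rank ker ∂_2 − rank ∂_3 = (18 − 17) − 0 = 1, and there is no ∂_3, so H_2 = Z.

As a check, the Euler characteristic is 9 − 27 + 18 = 0, which agrees with 1 − 2 + 1 = 0.
(K is a triangulation of the torus T^2.)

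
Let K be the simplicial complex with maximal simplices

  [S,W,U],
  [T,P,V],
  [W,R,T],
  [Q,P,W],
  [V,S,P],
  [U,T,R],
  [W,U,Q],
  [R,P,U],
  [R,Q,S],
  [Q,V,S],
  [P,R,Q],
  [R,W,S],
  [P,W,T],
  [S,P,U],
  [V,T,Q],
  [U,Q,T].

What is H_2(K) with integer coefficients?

H_2 = Z.

Order the vertices as P < Q < R < S < T < U < V < W. Listing each simplex with vertices in this order, K has dimension 2 with simplices:

  0-simplices (8): P, Q, R, S, T, U, V, W
  1-simplices (24): PQ, PR, PS, PT, PU, PV, PW, QR, QS, QT, QU, QV, QW, RS, RT, RU, RW, SU, SV, SW, TU, TV, TW, UW
  2-simplices (16): PQR, PQW, PRU, PSU, PSV, PTV, PTW, QRS, QSV, QTU, QTV, QUW, RSW, RTU, RTW, SUW

giving chain groups C_0 ≅ Z^8, C_1 ≅ Z^24, C_2 ≅ Z^16.

The boundary map ∂_1: C_1 → C_0 sends each edge [p,q] (with p < q) to q − p. For instance
  ∂QV = V − Q.
The 8×24 boundary matrix has rank 7 and Smith normal form diag(1,1,1,1,1,1,1).

∂_2: C_2 → C_1 maps a triangle to the signed sum of its edges. For instance
  ∂RTU = TU − RU + RT,
  ∂PRU = RU − PU + PR.
The 24×16 boundary matrix has rank 15 and Smith normal form diag(1,1,1,1,1,1,1,1,1,1,1,1,1,1,1).

Now H_k = ker ∂_k / im ∂_{k+1}, so:

  H_2: rank ker ∂_2 − rank ∂_3 = (16 − 15) − 0 = 1, and there is no ∂_3, so H_2 = Z.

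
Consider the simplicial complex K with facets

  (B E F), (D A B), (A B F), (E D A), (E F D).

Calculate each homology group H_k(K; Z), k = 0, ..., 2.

Order the vertices as A < B < D < E < F. Listing each simplex with vertices in this order, K has dimension 2 with simplices:

  0-simplices (5): A, B, D, E, F
  1-simplices (10): AB, AD, AE, AF, BD, BE, BF, DE, DF, EF
  2-simplices (5): ABD, ABF, ADE, BEF, DEF

so the chain groups are C_0 ≅ Z^5, C_1 ≅ Z^10, C_2 ≅ Z^5.

Boundary ∂_1: C_1 → C_0 sends each edge [p,q] (with p < q) to q − p.
The resulting 5×10 matrix has rank 4, and its Smith normal form has invariant factors (1,1,1,1).

Boundary ∂_2: C_2 → C_1 sends each 2-simplex [p,q,r] to [q,r] − [p,r] + [p,q]. For instance
  ∂BEF = EF − BF + BE,
  ∂ADE = DE − AE + AD.
As a 10×5 matrix over Z this has rank 5, with invariant factors (1,1,1,1,1).

Now H_k = ker ∂_k / im ∂_{k+1}, so:

  H_0: rank C_0 − rank ∂_1 = 5 − 4 = 1, and the invariant factors of ∂_1 are all 1, so H_0 = Z.
  H_1: rank ker ∂_1 − rank ∂_2 = (10 − 4) − 5 = 1, and the invariant factors of ∂_2 are all 1, so H_1 = Z.
  H_2: rank ker ∂_2 − rank ∂_3 = (5 − 5) − 0 = 0, and there is no ∂_3, so H_2 = 0.

H_0 ≅ Z,  H_1 ≅ Z,  H_2 = 0.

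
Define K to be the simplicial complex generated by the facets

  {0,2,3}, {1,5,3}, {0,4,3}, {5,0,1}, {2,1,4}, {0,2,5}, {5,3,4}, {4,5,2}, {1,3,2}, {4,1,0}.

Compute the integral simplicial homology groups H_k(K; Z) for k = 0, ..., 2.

Order the vertices as 0 < 1 < 2 < 3 < 4 < 5. Listing each simplex with vertices in this order, K has dimension 2 with simplices:

  0-simplices (6): [0], [1], [2], [3], [4], [5]
  1-simplices (15): [0,1], [0,2], [0,3], [0,4], [0,5], [1,2], [1,3], [1,4], [1,5], [2,3], [2,4], [2,5], [3,4], [3,5], [4,5]
  2-simplices (10): [0,1,4], [0,1,5], [0,2,3], [0,2,5], [0,3,4], [1,2,3], [1,2,4], [1,3,5], [2,4,5], [3,4,5]

so the chain groups are C_0 ≅ Z^6, C_1 ≅ Z^15, C_2 ≅ Z^10.

The boundary map ∂_1: C_1 → C_0 maps an edge to its endpoints' difference, ∂[p,q] = q − p. For instance
  ∂[2,5] = [5] − [2].
This gives a 6×15 integer matrix of rank 5; reducing to Smith normal form yields diagonal entries (1,1,1,1,1).

Boundary ∂_2: C_2 → C_1 sends each 2-simplex [p,q,r] to [q,r] − [p,r] + [p,q]. For instance
  ∂[2,4,5] = [4,5] − [2,5] + [2,4],
  ∂[0,2,5] = [2,5] − [0,5] + [0,2].
The resulting 15×10 matrix has rank 10, and its Smith normal form has invariant factors (1,1,1,1,1,1,1,1,1,2).

From H_k ≅ ker(∂_k) / im(∂_{k+1}) we obtain:

  H_0: rank C_0 − rank ∂_1 = 6 − 5 = 1, and the invariant factors of ∂_1 are all 1, so H_0 ≅ Z.
  H_1: rank ker ∂_1 − rank ∂_2 = (15 − 5) − 10 = 0, and ∂_2 has invariant factor 2 > 1, so H_1 ≅ Z/2.
  H_2: rank ker ∂_2 − rank ∂_3 = (10 − 10) − 0 = 0, and there is no ∂_3, so H_2 ≅ 0.

As a check, the Euler characteristic is 6 − 15 + 10 = 1, which agrees with 1 − 0 + 0 = 1.
(K is a triangulation of the real projective plane RP^2.)

H_0 = Z,  H_1 = Z/2,  H_2 = 0.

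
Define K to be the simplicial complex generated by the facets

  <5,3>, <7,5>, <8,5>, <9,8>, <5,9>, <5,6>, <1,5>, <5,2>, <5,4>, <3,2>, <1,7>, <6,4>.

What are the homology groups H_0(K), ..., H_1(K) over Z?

H_0 = Z,  H_1 = Z^4.

Fix the vertex order 1 < 2 < 3 < 4 < 5 < 6 < 7 < 8 < 9 and write every simplex with vertices in increasing order. Then dim K = 1 and the simplices of K are:

  0-simplices (9): [1], [2], [3], [4], [5], [6], [7], [8], [9]
  1-simplices (12): [1,5], [1,7], [2,3], [2,5], [3,5], [4,5], [4,6], [5,6], [5,7], [5,8], [5,9], [8,9]

giving chain groups C_0 ≅ Z^9, C_1 ≅ Z^12.

The boundary map ∂_1: C_1 → C_0 maps an edge to its endpoints' difference, ∂[p,q] = q − p. For instance
  ∂[5,6] = [6] − [5].
This gives a 9×12 integer matrix of rank 8; reducing to Smith normal form yields diagonal entries (1,1,1,1,1,1,1,1).

From H_k ≅ ker(∂_k) / im(∂_{k+1}) we obtain:

  H_0: rank C_0 − rank ∂_1 = 9 − 8 = 1, and the invariant factors of ∂_1 are all 1, so H_0 = Z.
  H_1: rank ker ∂_1 − rank ∂_2 = (12 − 8) − 0 = 4, and there is no ∂_2, so H_1 = Z^4.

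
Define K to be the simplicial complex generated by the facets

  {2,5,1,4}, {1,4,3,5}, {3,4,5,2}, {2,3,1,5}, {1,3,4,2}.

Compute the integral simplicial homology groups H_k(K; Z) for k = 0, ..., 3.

H_0 ≅ Z,  H_1 = 0,  H_2 = 0,  H_3 ≅ Z.

Order the vertices as 1 < 2 < 3 < 4 < 5. Listing each simplex with vertices in this order, K has dimension 3 with simplices:

  0-simplices (5): [1], [2], [3], [4], [5]
  1-simplices (10): [1,2], [1,3], [1,4], [1,5], [2,3], [2,4], [2,5], [3,4], [3,5], [4,5]
  2-simplices (10): [1,2,3], [1,2,4], [1,2,5], [1,3,4], [1,3,5], [1,4,5], [2,3,4], [2,3,5], [2,4,5], [3,4,5]
  3-simplices (5): [1,2,3,4], [1,2,3,5], [1,2,4,5], [1,3,4,5], [2,3,4,5]

so the chain groups are C_0 ≅ Z^5, C_1 ≅ Z^10, C_2 ≅ Z^10, C_3 ≅ Z^5.

Boundary ∂_1: C_1 → C_0 sends each edge [p,q] (with p < q) to q − p. For instance
  ∂[2,4] = [4] − [2].
As a 5×10 matrix over Z this has rank 4, with invariant factors (1,1,1,1).

∂_2: C_2 → C_1 acts by ∂[p,q,r] = [q,r] − [p,r] + [p,q]. For instance
  ∂[1,3,4] = [3,4] − [1,4] + [1,3],
  ∂[1,2,4] = [2,4] − [1,4] + [1,2].
As a 10×10 matrix over Z this has rank 6, with invariant factors (1,1,1,1,1,1).

The boundary map ∂_3: C_3 → C_2 sends each 3-simplex σ to the alternating sum Σ_i (−1)^i (σ with its i-th vertex removed). For instance
  ∂[1,2,3,5] = [2,3,5] − [1,3,5] + [1,2,5] − [1,2,3],
  ∂[1,2,4,5] = [2,4,5] − [1,4,5] + [1,2,5] − [1,2,4].
The resulting 10×5 matrix has rank 4, and its Smith normal form has invariant factors (1,1,1,1).

Computing H_k = (kernel of ∂_k) / (image of ∂_{k+1}):

  H_0: rank C_0 − rank ∂_1 = 5 − 4 = 1, and the invariant factors of ∂_1 are all 1, so H_0 = Z.
  H_1: rank ker ∂_1 − rank ∂_2 = (10 − 4) − 6 = 0, and the invariant factors of ∂_2 are all 1, so H_1 = 0.
  H_2: rank ker ∂_2 − rank ∂_3 = (10 − 6) − 4 = 0, and the invariant factors of ∂_3 are all 1, so H_2 = 0.
  H_3: rank ker ∂_3 − rank ∂_4 = (5 − 4) − 0 = 1, and there is no ∂_4, so H_3 = Z.

As a check, the Euler characteristic is 5 − 10 + 10 − 5 = 0, which agrees with 1 − 0 + 0 − 1 = 0.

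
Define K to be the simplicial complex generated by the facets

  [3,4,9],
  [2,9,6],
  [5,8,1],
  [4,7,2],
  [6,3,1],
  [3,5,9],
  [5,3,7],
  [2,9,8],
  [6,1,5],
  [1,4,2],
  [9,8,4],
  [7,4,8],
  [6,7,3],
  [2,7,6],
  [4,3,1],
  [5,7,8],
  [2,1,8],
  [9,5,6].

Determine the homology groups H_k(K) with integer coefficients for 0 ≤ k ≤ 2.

H_0 = Z,  H_1 = Z × Z/2,  H_2 = 0.

Fix the vertex order 1 < 2 < 3 < 4 < 5 < 6 < 7 < 8 < 9 and write every simplex with vertices in increasing order. Then dim K = 2 and the simplices of K are:

  0-simplices (9): [1], [2], [3], [4], [5], [6], [7], [8], [9]
  1-simplices (27): (27 of them)
  2-simplices (18): [1,2,4], [1,2,8], [1,3,4], [1,3,6], [1,5,6], [1,5,8], [2,4,7], [2,6,7], [2,6,9], [2,8,9], [3,4,9], [3,5,7], [3,5,9], [3,6,7], [4,7,8], [4,8,9], [5,6,9], [5,7,8]

so the chain groups are C_0 ≅ Z^9, C_1 ≅ Z^27, C_2 ≅ Z^18.

∂_1: C_1 → C_0 is given by ∂[p,q] = [q] − [p]. For instance
  ∂[3,4] = [4] − [3].
The resulting 9×27 matrix has rank 8, and its Smith normal form has invariant factors (1,1,1,1,1,1,1,1).

The boundary map ∂_2: C_2 → C_1 acts by ∂[p,q,r] = [q,r] − [p,r] + [p,q]. For instance
  ∂[3,6,7] = [6,7] − [3,7] + [3,6],
  ∂[5,7,8] = [7,8] − [5,8] + [5,7].
This gives a 27×18 integer matrix of rank 18; reducing to Smith normal form yields diagonal entries (1,1,1,1,1,1,1,1,1,1,1,1,1,1,1,1,1,2).

From H_k ≅ ker(∂_k) / im(∂_{k+1}) we obtain:

  H_0: rank C_0 − rank ∂_1 = 9 − 8 = 1, and the invariant factors of ∂_1 are all 1, so H_0 ≅ Z.
  H_1: rank ker ∂_1 − rank ∂_2 = (27 − 8) − 18 = 1, and ∂_2 has invariant factor 2 > 1, so H_1 ≅ Z × Z/2.
  H_2: rank ker ∂_2 − rank ∂_3 = (18 − 18) − 0 = 0, and there is no ∂_3, so H_2 ≅ 0.

As a check, the Euler characteristic is 9 − 27 + 18 = 0, which agrees with 1 − 1 + 0 = 0.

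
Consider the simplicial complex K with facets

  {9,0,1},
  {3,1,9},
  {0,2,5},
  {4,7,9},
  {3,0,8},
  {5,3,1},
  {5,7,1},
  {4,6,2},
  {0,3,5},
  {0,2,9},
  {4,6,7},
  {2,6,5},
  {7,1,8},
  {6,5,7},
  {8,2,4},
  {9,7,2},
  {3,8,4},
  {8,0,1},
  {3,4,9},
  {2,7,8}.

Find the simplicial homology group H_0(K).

H_0 = Z.

Take the total order 0 < 1 < 2 < 3 < 4 < 5 < 6 < 7 < 8 < 9 on the vertex set. Then K (dimension 2) consists of the simplices:

  0-simplices (10): [0], [1], [2], [3], [4], [5], [6], [7], [8], [9]
  1-simplices (30): (30 of them)
  2-simplices (20): (20 of them)

so the chain groups are C_0 ≅ Z^10, C_1 ≅ Z^30, C_2 ≅ Z^20.

∂_1: C_1 → C_0 maps an edge to its endpoints' difference, ∂[p,q] = q − p. For instance
  ∂[2,6] = [6] − [2].
The resulting 10×30 matrix has rank 9, and its Smith normal form has invariant factors (1,1,1,1,1,1,1,1,1).

∂_2: C_2 → C_1 acts by ∂[p,q,r] = [q,r] − [p,r] + [p,q]. For instance
  ∂[2,7,8] = [7,8] − [2,8] + [2,7],
  ∂[0,1,8] = [1,8] − [0,8] + [0,1].
The resulting 30×20 matrix has rank 20, and its Smith normal form has invariant factors (1,1,1,1,1,1,1,1,1,1,1,1,1,1,1,1,1,1,1,2).

From H_k ≅ ker(∂_k) / im(∂_{k+1}) we obtain:

  H_0: rank C_0 − rank ∂_1 = 10 − 9 = 1, and the invariant factors of ∂_1 are all 1, so H_0 = Z.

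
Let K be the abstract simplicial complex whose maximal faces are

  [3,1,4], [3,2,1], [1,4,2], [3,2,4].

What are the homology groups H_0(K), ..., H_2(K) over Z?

H_0 ≅ Z,  H_1 = 0,  H_2 ≅ Z.

We work with the vertex ordering 1 < 2 < 3 < 4. The simplices of K, each written with vertices in increasing order, are:

  0-simplices (4): [1], [2], [3], [4]
  1-simplices (6): [1,2], [1,3], [1,4], [2,3], [2,4], [3,4]
  2-simplices (4): [1,2,3], [1,2,4], [1,3,4], [2,3,4]

so the chain groups are C_0 ≅ Z^4, C_1 ≅ Z^6, C_2 ≅ Z^4.

The boundary map ∂_1: C_1 → C_0 sends each edge [p,q] (with p < q) to q − p.
The resulting 4×6 matrix has rank 3, and its Smith normal form has invariant factors (1,1,1).

The boundary map ∂_2: C_2 → C_1 acts by ∂[p,q,r] = [q,r] − [p,r] + [p,q]. For instance
  ∂[1,2,4] = [2,4] − [1,4] + [1,2],
  ∂[2,3,4] = [3,4] − [2,4] + [2,3].
The resulting 6×4 matrix has rank 3, and its Smith normal form has invariant factors (1,1,1).

Now H_k = ker ∂_k / im ∂_{k+1}, so:

  H_0: rank C_0 − rank ∂_1 = 4 − 3 = 1, and the invariant factors of ∂_1 are all 1, so H_0 = Z.
  H_1: rank ker ∂_1 − rank ∂_2 = (6 − 3) − 3 = 0, and the invariant factors of ∂_2 are all 1, so H_1 = 0.
  H_2: rank ker ∂_2 − rank ∂_3 = (4 − 3) − 0 = 1, and there is no ∂_3, so H_2 = Z.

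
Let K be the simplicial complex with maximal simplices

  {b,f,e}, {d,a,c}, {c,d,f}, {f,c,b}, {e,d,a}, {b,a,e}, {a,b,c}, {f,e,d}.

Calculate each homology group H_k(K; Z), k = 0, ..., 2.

H_0 ≅ Z,  H_1 = 0,  H_2 ≅ Z.

We work with the vertex ordering a < b < c < d < e < f. The simplices of K, each written with vertices in increasing order, are:

  0-simplices (6): a, b, c, d, e, f
  1-simplices (12): ab, ac, ad, ae, bc, be, bf, cd, cf, de, df, ef
  2-simplices (8): abc, abe, acd, ade, bcf, bef, cdf, def

giving chain groups C_0 ≅ Z^6, C_1 ≅ Z^12, C_2 ≅ Z^8.

The boundary map ∂_1: C_1 → C_0 is given by ∂[p,q] = [q] − [p]. For instance
  ∂bc = c − b.
As a 6×12 matrix over Z this has rank 5, with invariant factors (1,1,1,1,1).

∂_2: C_2 → C_1 sends each 2-simplex [p,q,r] to [q,r] − [p,r] + [p,q]. For instance
  ∂acd = cd − ad + ac,
  ∂cdf = df − cf + cd.
The resulting 12×8 matrix has rank 7, and its Smith normal form has invariant factors (1,1,1,1,1,1,1).

From H_k ≅ ker(∂_k) / im(∂_{k+1}) we obtain:

  H_0: rank C_0 − rank ∂_1 = 6 − 5 = 1, and the invariant factors of ∂_1 are all 1, so H_0 ≅ Z.
  H_1: rank ker ∂_1 − rank ∂_2 = (12 − 5) − 7 = 0, and the invariant factors of ∂_2 are all 1, so H_1 ≅ 0.
  H_2: rank ker ∂_2 − rank ∂_3 = (8 − 7) − 0 = 1, and there is no ∂_3, so H_2 ≅ Z.

(K is a triangulation of the 2-sphere S^2.)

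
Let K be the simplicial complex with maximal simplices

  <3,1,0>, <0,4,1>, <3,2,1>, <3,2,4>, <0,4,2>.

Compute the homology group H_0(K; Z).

H_0 ≅ Z.

K has 5 vertices, 10 edges, 5 triangles.
rank ∂_0 = 0, rank ∂_1 = 4 ⇒ b_0 = 5 − 0 − 4 = 1; all invariant factors of ∂_1 are 1 so no torsion. So H_0 ≅ Z.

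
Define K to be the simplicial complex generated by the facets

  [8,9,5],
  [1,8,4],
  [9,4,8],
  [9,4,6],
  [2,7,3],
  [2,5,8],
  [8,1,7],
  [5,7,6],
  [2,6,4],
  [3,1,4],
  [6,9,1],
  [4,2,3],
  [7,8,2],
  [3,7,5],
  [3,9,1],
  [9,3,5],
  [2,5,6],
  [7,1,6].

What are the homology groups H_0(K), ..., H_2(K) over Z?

Fix the vertex order 1 < 2 < 3 < 4 < 5 < 6 < 7 < 8 < 9 and write every simplex with vertices in increasing order. Then dim K = 2 and the simplices of K are:

  0-simplices (9): [1], [2], [3], [4], [5], [6], [7], [8], [9]
  1-simplices (27): (27 of them)
  2-simplices (18): [1,3,4], [1,3,9], [1,4,8], [1,6,7], [1,6,9], [1,7,8], [2,3,4], [2,3,7], [2,4,6], [2,5,6], [2,5,8], [2,7,8], [3,5,7], [3,5,9], [4,6,9], [4,8,9], [5,6,7], [5,8,9]

so the chain groups are C_0 ≅ Z^9, C_1 ≅ Z^27, C_2 ≅ Z^18.

∂_1: C_1 → C_0 sends each edge [p,q] (with p < q) to q − p.
The resulting 9×27 matrix has rank 8, and its Smith normal form has invariant factors (1,1,1,1,1,1,1,1).

∂_2: C_2 → C_1 acts by ∂[p,q,r] = [q,r] − [p,r] + [p,q]. For instance
  ∂[2,7,8] = [7,8] − [2,8] + [2,7],
  ∂[4,6,9] = [6,9] − [4,9] + [4,6].
This gives a 27×18 integer matrix of rank 18; reducing to Smith normal form yields diagonal entries (1,1,1,1,1,1,1,1,1,1,1,1,1,1,1,1,1,2).

Now H_k = ker ∂_k / im ∂_{k+1}, so:

  H_0: rank C_0 − rank ∂_1 = 9 − 8 = 1, and the invariant factors of ∂_1 are all 1, so H_0 ≅ Z.
  H_1: rank ker ∂_1 − rank ∂_2 = (27 − 8) − 18 = 1, and ∂_2 has invariant factor 2 > 1, so H_1 ≅ Z × Z/2.
  H_2: rank ker ∂_2 − rank ∂_3 = (18 − 18) − 0 = 0, and there is no ∂_3, so H_2 ≅ 0.

As a check, the Euler characteristic is 9 − 27 + 18 = 0, which agrees with 1 − 1 + 0 = 0.

H_0 = Z,  H_1 = Z × Z/2,  H_2 = 0.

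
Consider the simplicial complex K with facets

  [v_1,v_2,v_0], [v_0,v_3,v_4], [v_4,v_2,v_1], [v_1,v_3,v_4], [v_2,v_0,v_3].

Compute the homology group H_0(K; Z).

Order the vertices as v_0 < v_1 < v_2 < v_3 < v_4. Listing each simplex with vertices in this order, K has dimension 2 with simplices:

  0-simplices (5): [v_0], [v_1], [v_2], [v_3], [v_4]
  1-simplices (10): [v_0,v_1], [v_0,v_2], [v_0,v_3], [v_0,v_4], [v_1,v_2], [v_1,v_3], [v_1,v_4], [v_2,v_3], [v_2,v_4], [v_3,v_4]
  2-simplices (5): [v_0,v_1,v_2], [v_0,v_2,v_3], [v_0,v_3,v_4], [v_1,v_2,v_4], [v_1,v_3,v_4]

giving chain groups C_0 ≅ Z^5, C_1 ≅ Z^10, C_2 ≅ Z^5.

The boundary map ∂_1: C_1 → C_0 maps an edge to its endpoints' difference, ∂[p,q] = q − p. For instance
  ∂[v_2,v_4] = [v_4] − [v_2].
As a 5×10 matrix over Z this has rank 4, with invariant factors (1,1,1,1).

The boundary map ∂_2: C_2 → C_1 sends each 2-simplex [p,q,r] to [q,r] − [p,r] + [p,q]. For instance
  ∂[v_1,v_3,v_4] = [v_3,v_4] − [v_1,v_4] + [v_1,v_3],
  ∂[v_0,v_2,v_3] = [v_2,v_3] − [v_0,v_3] + [v_0,v_2].
This gives a 10×5 integer matrix of rank 5; reducing to Smith normal form yields diagonal entries (1,1,1,1,1).

From H_k ≅ ker(∂_k) / im(∂_{k+1}) we obtain:

  H_0: rank C_0 − rank ∂_1 = 5 − 4 = 1, and the invariant factors of ∂_1 are all 1, so H_0 = Z.

H_0 = Z.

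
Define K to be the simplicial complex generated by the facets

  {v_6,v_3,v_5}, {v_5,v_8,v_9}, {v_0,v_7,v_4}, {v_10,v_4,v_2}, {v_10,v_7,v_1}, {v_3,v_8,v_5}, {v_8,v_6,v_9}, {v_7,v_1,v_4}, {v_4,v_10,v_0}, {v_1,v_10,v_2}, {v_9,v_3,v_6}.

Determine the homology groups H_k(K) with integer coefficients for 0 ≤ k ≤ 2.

H_0 ≅ Z^2,  H_1 ≅ Z^2,  H_2 = 0.

Fix the vertex order v_0 < v_1 < v_2 < v_3 < v_4 < v_5 < v_6 < v_7 < v_8 < v_9 < v_10 and write every simplex with vertices in increasing order. Then dim K = 2 and the simplices of K are:

  0-simplices (11): [v_0], [v_1], [v_2], [v_3], [v_4], [v_5], [v_6], [v_7], [v_8], [v_9], [v_10]
  1-simplices (22): (22 of them)
  2-simplices (11): (11 of them)

giving chain groups C_0 ≅ Z^11, C_1 ≅ Z^22, C_2 ≅ Z^11.

The boundary map ∂_1: C_1 → C_0 sends each edge [p,q] (with p < q) to q − p.
The resulting 11×22 matrix has rank 9, and its Smith normal form has invariant factors (1,1,1,1,1,1,1,1,1).

Boundary ∂_2: C_2 → C_1 maps a triangle to the signed sum of its edges. For instance
  ∂[v_3,v_6,v_9] = [v_6,v_9] − [v_3,v_9] + [v_3,v_6],
  ∂[v_0,v_4,v_7] = [v_4,v_7] − [v_0,v_7] + [v_0,v_4].
As a 22×11 matrix over Z this has rank 11, with invariant factors (1,1,1,1,1,1,1,1,1,1,1).

Reading off H_k = ker ∂_k / im ∂_{k+1}:

  H_0: rank C_0 − rank ∂_1 = 11 − 9 = 2, and the invariant factors of ∂_1 are all 1, so H_0 ≅ Z^2.
  H_1: rank ker ∂_1 − rank ∂_2 = (22 − 9) − 11 = 2, and the invariant factors of ∂_2 are all 1, so H_1 ≅ Z^2.
  H_2: rank ker ∂_2 − rank ∂_3 = (11 − 11) − 0 = 0, and there is no ∂_3, so H_2 ≅ 0.

As a check, the Euler characteristic is 11 − 22 + 11 = 0, which agrees with 2 − 2 + 0 = 0.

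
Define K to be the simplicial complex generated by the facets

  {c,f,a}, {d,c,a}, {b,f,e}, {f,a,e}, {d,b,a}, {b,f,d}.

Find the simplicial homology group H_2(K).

We work with the vertex ordering a < b < c < d < e < f. The simplices of K, each written with vertices in increasing order, are:

  0-simplices (6): a, b, c, d, e, f
  1-simplices (12): ab, ac, ad, ae, af, bd, be, bf, cd, cf, df, ef
  2-simplices (6): abd, acd, acf, aef, bdf, bef

so the chain groups are C_0 ≅ Z^6, C_1 ≅ Z^12, C_2 ≅ Z^6.

∂_1: C_1 → C_0 sends each edge [p,q] (with p < q) to q − p. For instance
  ∂af = f − a.
As a 6×12 matrix over Z this has rank 5, with invariant factors (1,1,1,1,1).

The boundary map ∂_2: C_2 → C_1 acts by ∂[p,q,r] = [q,r] − [p,r] + [p,q]. For instance
  ∂acd = cd − ad + ac,
  ∂abd = bd − ad + ab.
The resulting 12×6 matrix has rank 6, and its Smith normal form has invariant factors (1,1,1,1,1,1).

Reading off H_k = ker ∂_k / im ∂_{k+1}:

  H_2: rank ker ∂_2 − rank ∂_3 = (6 − 6) − 0 = 0, and there is no ∂_3, so H_2 = 0.

(K is a triangulation of the cylinder S^1 x I.)

H_2 = 0.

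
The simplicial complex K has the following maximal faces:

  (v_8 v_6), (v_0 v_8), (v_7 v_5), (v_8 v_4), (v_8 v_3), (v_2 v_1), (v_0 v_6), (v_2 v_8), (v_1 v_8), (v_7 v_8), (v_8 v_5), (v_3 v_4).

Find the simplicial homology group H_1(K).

We work with the vertex ordering v_0 < v_1 < v_2 < v_3 < v_4 < v_5 < v_6 < v_7 < v_8. The simplices of K, each written with vertices in increasing order, are:

  0-simplices (9): [v_0], [v_1], [v_2], [v_3], [v_4], [v_5], [v_6], [v_7], [v_8]
  1-simplices (12): [v_0,v_6], [v_0,v_8], [v_1,v_2], [v_1,v_8], [v_2,v_8], [v_3,v_4], [v_3,v_8], [v_4,v_8], [v_5,v_7], [v_5,v_8], [v_6,v_8], [v_7,v_8]

giving chain groups C_0 ≅ Z^9, C_1 ≅ Z^12.

Boundary ∂_1: C_1 → C_0 sends each edge [p,q] (with p < q) to q − p.
The 9×12 boundary matrix has rank 8 and Smith normal form diag(1,1,1,1,1,1,1,1).

Reading off H_k = ker ∂_k / im ∂_{k+1}:

  H_1: rank ker ∂_1 − rank ∂_2 = (12 − 8) − 0 = 4, and there is no ∂_2, so H_1 ≅ Z^4.

H_1 ≅ Z^4.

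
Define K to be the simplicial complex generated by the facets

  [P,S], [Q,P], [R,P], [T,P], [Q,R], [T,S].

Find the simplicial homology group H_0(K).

H_0 = Z.

We work with the vertex ordering P < Q < R < S < T. The simplices of K, each written with vertices in increasing order, are:

  0-simplices (5): P, Q, R, S, T
  1-simplices (6): PQ, PR, PS, PT, QR, ST

Hence C_0 ≅ Z^5, C_1 ≅ Z^6.

∂_1: C_1 → C_0 is given by ∂[p,q] = [q] − [p].
This gives a 5×6 integer matrix of rank 4; reducing to Smith normal form yields diagonal entries (1,1,1,1).

Now H_k = ker ∂_k / im ∂_{k+1}, so:

  H_0: rank C_0 − rank ∂_1 = 5 − 4 = 1, and the invariant factors of ∂_1 are all 1, so H_0 = Z.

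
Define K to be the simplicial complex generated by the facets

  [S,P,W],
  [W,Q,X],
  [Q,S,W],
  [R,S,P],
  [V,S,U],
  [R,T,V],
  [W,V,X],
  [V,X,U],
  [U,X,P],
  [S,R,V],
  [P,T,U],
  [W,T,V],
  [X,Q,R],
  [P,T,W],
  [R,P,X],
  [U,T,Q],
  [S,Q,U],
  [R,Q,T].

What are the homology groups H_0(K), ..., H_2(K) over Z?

H_0 = Z,  H_1 = Z^2,  H_2 = Z.

Order the vertices as P < Q < R < S < T < U < V < W < X. Listing each simplex with vertices in this order, K has dimension 2 with simplices:

  0-simplices (9): P, Q, R, S, T, U, V, W, X
  1-simplices (27): PR, PS, PT, PU, PW, PX, QR, QS, QT, QU, QW, QX, RS, RT, RV, RX, SU, SV, SW, TU, TV, TW, UV, UX, VW, VX, WX
  2-simplices (18): PRS, PRX, PSW, PTU, PTW, PUX, QRT, QRX, QSU, QSW, QTU, QWX, RSV, RTV, SUV, TVW, UVX, VWX

giving chain groups C_0 ≅ Z^9, C_1 ≅ Z^27, C_2 ≅ Z^18.

∂_1: C_1 → C_0 maps an edge to its endpoints' difference, ∂[p,q] = q − p.
The resulting 9×27 matrix has rank 8, and its Smith normal form has invariant factors (1,1,1,1,1,1,1,1).

Boundary ∂_2: C_2 → C_1 sends each 2-simplex [p,q,r] to [q,r] − [p,r] + [p,q]. For instance
  ∂QTU = TU − QU + QT,
  ∂RSV = SV − RV + RS.
The 27×18 boundary matrix has rank 17 and Smith normal form diag(1,1,1,1,1,1,1,1,1,1,1,1,1,1,1,1,1).

Computing H_k = (kernel of ∂_k) / (image of ∂_{k+1}):

  H_0: rank C_0 − rank ∂_1 = 9 − 8 = 1, and the invariant factors of ∂_1 are all 1, so H_0 = Z.
  H_1: rank ker ∂_1 − rank ∂_2 = (27 − 8) − 17 = 2, and the invariant factors of ∂_2 are all 1, so H_1 = Z^2.
  H_2: rank ker ∂_2 − rank ∂_3 = (18 − 17) − 0 = 1, and there is no ∂_3, so H_2 = Z.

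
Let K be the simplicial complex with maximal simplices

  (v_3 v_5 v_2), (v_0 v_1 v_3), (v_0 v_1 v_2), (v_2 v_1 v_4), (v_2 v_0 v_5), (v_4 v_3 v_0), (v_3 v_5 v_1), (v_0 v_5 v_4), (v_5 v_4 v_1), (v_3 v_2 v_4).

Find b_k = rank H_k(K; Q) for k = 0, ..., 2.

We work with the vertex ordering v_0 < v_1 < v_2 < v_3 < v_4 < v_5. The simplices of K, each written with vertices in increasing order, are:

  0-simplices (6): [v_0], [v_1], [v_2], [v_3], [v_4], [v_5]
  1-simplices (15): (15 of them)
  2-simplices (10): [v_0,v_1,v_2], [v_0,v_1,v_3], [v_0,v_2,v_5], [v_0,v_3,v_4], [v_0,v_4,v_5], [v_1,v_2,v_4], [v_1,v_3,v_5], [v_1,v_4,v_5], [v_2,v_3,v_4], [v_2,v_3,v_5]

giving chain groups C_0 ≅ Z^6, C_1 ≅ Z^15, C_2 ≅ Z^10.

∂_1: C_1 → C_0 is given by ∂[p,q] = [q] − [p]. For instance
  ∂[v_3,v_4] = [v_4] − [v_3].
This gives a 6×15 integer matrix of rank 5; reducing to Smith normal form yields diagonal entries (1,1,1,1,1).

∂_2: C_2 → C_1 acts by ∂[p,q,r] = [q,r] − [p,r] + [p,q]. For instance
  ∂[v_1,v_4,v_5] = [v_4,v_5] − [v_1,v_5] + [v_1,v_4],
  ∂[v_1,v_3,v_5] = [v_3,v_5] − [v_1,v_5] + [v_1,v_3].
The 15×10 boundary matrix has rank 10 and Smith normal form diag(1,1,1,1,1,1,1,1,1,2).

Now H_k = ker ∂_k / im ∂_{k+1}, so:

  H_0: rank C_0 − rank ∂_1 = 6 − 5 = 1, and the invariant factors of ∂_1 are all 1, so H_0 ≅ Z.
  H_1: rank ker ∂_1 − rank ∂_2 = (15 − 5) − 10 = 0, and ∂_2 has invariant factor 2 > 1, so H_1 ≅ Z/2.
  H_2: rank ker ∂_2 − rank ∂_3 = (10 − 10) − 0 = 0, and there is no ∂_3, so H_2 ≅ 0.

(K is a triangulation of the real projective plane RP^2.)

Hence the Betti numbers are b_0 = 1, b_1 = 0, b_2 = 0.

b_0 = 1, b_1 = 0, b_2 = 0.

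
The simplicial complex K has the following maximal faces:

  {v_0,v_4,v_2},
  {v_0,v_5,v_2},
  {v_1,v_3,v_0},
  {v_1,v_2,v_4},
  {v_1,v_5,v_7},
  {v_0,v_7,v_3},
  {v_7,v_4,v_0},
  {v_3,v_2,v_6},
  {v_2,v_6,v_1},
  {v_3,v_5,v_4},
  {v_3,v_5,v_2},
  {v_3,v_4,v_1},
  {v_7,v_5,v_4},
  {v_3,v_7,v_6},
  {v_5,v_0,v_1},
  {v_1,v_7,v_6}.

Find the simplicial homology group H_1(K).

H_1 ≅ Z^2.

K has 8 vertices, 24 edges, 16 triangles.
rank ∂_1 = 7, rank ∂_2 = 15 ⇒ b_1 = 24 − 7 − 15 = 2; all invariant factors of ∂_2 are 1 so no torsion. So H_1 = Z^2.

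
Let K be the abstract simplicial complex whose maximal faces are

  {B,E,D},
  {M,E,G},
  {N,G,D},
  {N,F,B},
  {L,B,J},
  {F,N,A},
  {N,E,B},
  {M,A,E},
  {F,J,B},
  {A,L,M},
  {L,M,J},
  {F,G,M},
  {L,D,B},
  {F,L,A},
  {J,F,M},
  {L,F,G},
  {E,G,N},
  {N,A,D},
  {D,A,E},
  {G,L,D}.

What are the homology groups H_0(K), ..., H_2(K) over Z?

Fix the vertex order A < B < D < E < F < G < J < L < M < N and write every simplex with vertices in increasing order. Then dim K = 2 and the simplices of K are:

  0-simplices (10): A, B, D, E, F, G, J, L, M, N
  1-simplices (30): AD, AE, AF, AL, AM, AN, BD, BE, BF, BJ, BL, BN, DE, DG, DL, DN, EG, EM, EN, FG, FJ, FL, FM, FN, GL, GM, GN, JL, JM, LM
  2-simplices (20): ADE, ADN, AEM, AFL, AFN, ALM, BDE, BDL, BEN, BFJ, BFN, BJL, DGL, DGN, EGM, EGN, FGL, FGM, FJM, JLM

giving chain groups C_0 ≅ Z^10, C_1 ≅ Z^30, C_2 ≅ Z^20.

The boundary map ∂_1: C_1 → C_0 is given by ∂[p,q] = [q] − [p].
As a 10×30 matrix over Z this has rank 9, with invariant factors (1,1,1,1,1,1,1,1,1).

∂_2: C_2 → C_1 sends each 2-simplex [p,q,r] to [q,r] − [p,r] + [p,q]. For instance
  ∂ALM = LM − AM + AL,
  ∂DGL = GL − DL + DG.
As a 30×20 matrix over Z this has rank 20, with invariant factors (1,1,1,1,1,1,1,1,1,1,1,1,1,1,1,1,1,1,1,2).

From H_k ≅ ker(∂_k) / im(∂_{k+1}) we obtain:

  H_0: rank C_0 − rank ∂_1 = 10 − 9 = 1, and the invariant factors of ∂_1 are all 1, so H_0 ≅ Z.
  H_1: rank ker ∂_1 − rank ∂_2 = (30 − 9) − 20 = 1, and ∂_2 has invariant factor 2 > 1, so H_1 ≅ Z ⊕ Z_2.
  H_2: rank ker ∂_2 − rank ∂_3 = (20 − 20) − 0 = 0, and there is no ∂_3, so H_2 ≅ 0.

(K is a triangulation of the Klein bottle.)

H_0 ≅ Z,  H_1 ≅ Z ⊕ Z_2,  H_2 = 0.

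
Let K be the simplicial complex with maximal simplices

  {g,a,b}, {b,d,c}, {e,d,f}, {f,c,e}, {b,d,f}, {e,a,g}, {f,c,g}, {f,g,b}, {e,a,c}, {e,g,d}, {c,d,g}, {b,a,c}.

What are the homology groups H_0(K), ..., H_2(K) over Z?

Take the total order a < b < c < d < e < f < g on the vertex set. Then K (dimension 2) consists of the simplices:

  0-simplices (7): a, b, c, d, e, f, g
  1-simplices (18): ab, ac, ae, ag, bc, bd, bf, bg, cd, ce, cf, cg, de, df, dg, ef, eg, fg
  2-simplices (12): abc, abg, ace, aeg, bcd, bdf, bfg, cdg, cef, cfg, def, deg

giving chain groups C_0 ≅ Z^7, C_1 ≅ Z^18, C_2 ≅ Z^12.

∂_1: C_1 → C_0 sends each edge [p,q] (with p < q) to q − p. For instance
  ∂ac = c − a.
The resulting 7×18 matrix has rank 6, and its Smith normal form has invariant factors (1,1,1,1,1,1).

The boundary map ∂_2: C_2 → C_1 acts by ∂[p,q,r] = [q,r] − [p,r] + [p,q]. For instance
  ∂cfg = fg − cg + cf,
  ∂bcd = cd − bd + bc.
The resulting 18×12 matrix has rank 12, and its Smith normal form has invariant factors (1,1,1,1,1,1,1,1,1,1,1,2).

Reading off H_k = ker ∂_k / im ∂_{k+1}:

  H_0: rank C_0 − rank ∂_1 = 7 − 6 = 1, and the invariant factors of ∂_1 are all 1, so H_0 ≅ Z.
  H_1: rank ker ∂_1 − rank ∂_2 = (18 − 6) − 12 = 0, and ∂_2 has invariant factor 2 > 1, so H_1 ≅ Z/2.
  H_2: rank ker ∂_2 − rank ∂_3 = (12 − 12) − 0 = 0, and there is no ∂_3, so H_2 ≅ 0.

As a check, the Euler characteristic is 7 − 18 + 12 = 1, which agrees with 1 − 0 + 0 = 1.

H_0 = Z,  H_1 = Z/2,  H_2 = 0.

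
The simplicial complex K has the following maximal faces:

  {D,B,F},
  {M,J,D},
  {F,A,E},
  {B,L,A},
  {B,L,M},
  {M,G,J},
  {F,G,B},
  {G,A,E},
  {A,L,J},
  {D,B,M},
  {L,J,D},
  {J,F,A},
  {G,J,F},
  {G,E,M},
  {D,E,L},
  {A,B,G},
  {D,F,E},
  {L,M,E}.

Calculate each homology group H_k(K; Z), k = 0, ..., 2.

Take the total order A < B < D < E < F < G < J < L < M on the vertex set. Then K (dimension 2) consists of the simplices:

  0-simplices (9): A, B, D, E, F, G, J, L, M
  1-simplices (27): AB, AE, AF, AG, AJ, AL, BD, BF, BG, BL, BM, DE, DF, DJ, DL, DM, EF, EG, EL, EM, FG, FJ, GJ, GM, JL, JM, LM
  2-simplices (18): ABG, ABL, AEF, AEG, AFJ, AJL, BDF, BDM, BFG, BLM, DEF, DEL, DJL, DJM, EGM, ELM, FGJ, GJM

so the chain groups are C_0 ≅ Z^9, C_1 ≅ Z^27, C_2 ≅ Z^18.

Boundary ∂_1: C_1 → C_0 maps an edge to its endpoints' difference, ∂[p,q] = q − p.
As a 9×27 matrix over Z this has rank 8, with invariant factors (1,1,1,1,1,1,1,1).

∂_2: C_2 → C_1 sends each 2-simplex [p,q,r] to [q,r] − [p,r] + [p,q]. For instance
  ∂DJM = JM − DM + DJ,
  ∂AFJ = FJ − AJ + AF.
The resulting 27×18 matrix has rank 18, and its Smith normal form has invariant factors (1,1,1,1,1,1,1,1,1,1,1,1,1,1,1,1,1,2).

Reading off H_k = ker ∂_k / im ∂_{k+1}:

  H_0: rank C_0 − rank ∂_1 = 9 − 8 = 1, and the invariant factors of ∂_1 are all 1, so H_0 = Z.
  H_1: rank ker ∂_1 − rank ∂_2 = (27 − 8) − 18 = 1, and ∂_2 has invariant factor 2 > 1, so H_1 = Z ⊕ Z/2.
  H_2: rank ker ∂_2 − rank ∂_3 = (18 − 18) − 0 = 0, and there is no ∂_3, so H_2 = 0.

As a check, the Euler characteristic is 9 − 27 + 18 = 0, which agrees with 1 − 1 + 0 = 0.

H_0 ≅ Z,  H_1 ≅ Z ⊕ Z/2,  H_2 = 0.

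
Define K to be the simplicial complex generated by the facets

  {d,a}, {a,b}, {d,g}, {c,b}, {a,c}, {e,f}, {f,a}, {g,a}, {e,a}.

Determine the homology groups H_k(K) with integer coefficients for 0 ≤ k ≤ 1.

H_0 = Z,  H_1 = Z^3.

Order the vertices as a < b < c < d < e < f < g. Listing each simplex with vertices in this order, K has dimension 1 with simplices:

  0-simplices (7): a, b, c, d, e, f, g
  1-simplices (9): ab, ac, ad, ae, af, ag, bc, dg, ef

giving chain groups C_0 ≅ Z^7, C_1 ≅ Z^9.

Boundary ∂_1: C_1 → C_0 is given by ∂[p,q] = [q] − [p].
The resulting 7×9 matrix has rank 6, and its Smith normal form has invariant factors (1,1,1,1,1,1).

From H_k ≅ ker(∂_k) / im(∂_{k+1}) we obtain:

  H_0: rank C_0 − rank ∂_1 = 7 − 6 = 1, and the invariant factors of ∂_1 are all 1, so H_0 ≅ Z.
  H_1: rank ker ∂_1 − rank ∂_2 = (9 − 6) − 0 = 3, and there is no ∂_2, so H_1 ≅ Z^3.

(K is a triangulation of a wedge of 3 circles.)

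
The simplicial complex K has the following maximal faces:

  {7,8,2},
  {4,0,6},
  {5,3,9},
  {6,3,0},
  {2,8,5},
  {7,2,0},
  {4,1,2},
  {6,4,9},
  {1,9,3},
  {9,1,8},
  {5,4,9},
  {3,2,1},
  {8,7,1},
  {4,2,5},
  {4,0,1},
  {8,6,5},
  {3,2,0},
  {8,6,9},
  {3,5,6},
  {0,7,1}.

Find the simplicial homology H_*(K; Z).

K has 10 vertices, 30 edges, 20 triangles.
rank ∂_0 = 0, rank ∂_1 = 9 ⇒ b_0 = 10 − 0 − 9 = 1; all invariant factors of ∂_1 are 1 so no torsion. So H_0 = Z.
rank ∂_1 = 9, rank ∂_2 = 20 ⇒ b_1 = 30 − 9 − 20 = 1; ∂_2 has invariant factor(s) [2] giving torsion. So H_1 = Z ⊕ Z/2Z.
rank ∂_2 = 20, rank ∂_3 = 0 ⇒ b_2 = 20 − 20 − 0 = 0. So H_2 = 0.

H_0 = Z,  H_1 = Z ⊕ Z/2Z,  H_2 = 0.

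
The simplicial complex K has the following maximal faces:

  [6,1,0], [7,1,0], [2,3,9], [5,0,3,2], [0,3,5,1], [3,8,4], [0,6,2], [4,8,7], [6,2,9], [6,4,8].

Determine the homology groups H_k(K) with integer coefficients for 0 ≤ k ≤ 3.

H_0 ≅ Z,  H_1 ≅ Z^2,  H_2 = 0,  H_3 = 0.

Fix the vertex order 0 < 1 < 2 < 3 < 4 < 5 < 6 < 7 < 8 < 9 and write every simplex with vertices in increasing order. Then dim K = 3 and the simplices of K are:

  0-simplices (10): [0], [1], [2], [3], [4], [5], [6], [7], [8], [9]
  1-simplices (24): (24 of them)
  2-simplices (15): [0,1,3], [0,1,5], [0,1,6], [0,1,7], [0,2,3], [0,2,5], [0,2,6], [0,3,5], [1,3,5], [2,3,5], [2,3,9], [2,6,9], [3,4,8], [4,6,8], [4,7,8]
  3-simplices (2): [0,1,3,5], [0,2,3,5]

so the chain groups are C_0 ≅ Z^10, C_1 ≅ Z^24, C_2 ≅ Z^15, C_3 ≅ Z^2.

∂_1: C_1 → C_0 maps an edge to its endpoints' difference, ∂[p,q] = q − p. For instance
  ∂[0,7] = [7] − [0].
As a 10×24 matrix over Z this has rank 9, with invariant factors (1,1,1,1,1,1,1,1,1).

Boundary ∂_2: C_2 → C_1 acts by ∂[p,q,r] = [q,r] − [p,r] + [p,q]. For instance
  ∂[2,6,9] = [6,9] − [2,9] + [2,6],
  ∂[2,3,5] = [3,5] − [2,5] + [2,3].
The 24×15 boundary matrix has rank 13 and Smith normal form diag(1,1,1,1,1,1,1,1,1,1,1,1,1).

Boundary ∂_3: C_3 → C_2 sends each 3-simplex σ to the alternating sum Σ_i (−1)^i (σ with its i-th vertex removed). For instance
  ∂[0,2,3,5] = [2,3,5] − [0,3,5] + [0,2,5] − [0,2,3],
  ∂[0,1,3,5] = [1,3,5] − [0,3,5] + [0,1,5] − [0,1,3].
As a 15×2 matrix over Z this has rank 2, with invariant factors (1,1).

Computing H_k = (kernel of ∂_k) / (image of ∂_{k+1}):

  H_0: rank C_0 − rank ∂_1 = 10 − 9 = 1, and the invariant factors of ∂_1 are all 1, so H_0 ≅ Z.
  H_1: rank ker ∂_1 − rank ∂_2 = (24 − 9) − 13 = 2, and the invariant factors of ∂_2 are all 1, so H_1 ≅ Z^2.
  H_2: rank ker ∂_2 − rank ∂_3 = (15 − 13) − 2 = 0, and the invariant factors of ∂_3 are all 1, so H_2 ≅ 0.
  H_3: rank ker ∂_3 − rank ∂_4 = (2 − 2) − 0 = 0, and there is no ∂_4, so H_3 ≅ 0.

As a check, the Euler characteristic is 10 − 24 + 15 − 2 = -1, which agrees with 1 − 2 + 0 − 0 = -1.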